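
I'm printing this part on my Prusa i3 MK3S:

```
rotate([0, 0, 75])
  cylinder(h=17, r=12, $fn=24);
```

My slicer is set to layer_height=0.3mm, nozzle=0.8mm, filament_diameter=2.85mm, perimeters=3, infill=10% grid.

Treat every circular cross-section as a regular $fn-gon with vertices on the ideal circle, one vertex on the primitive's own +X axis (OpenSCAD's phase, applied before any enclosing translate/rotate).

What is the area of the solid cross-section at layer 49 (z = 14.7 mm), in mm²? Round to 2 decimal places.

447.24 mm²

At z = 14.7 mm: the cylinder: section is a regular 24-gon, circumradius r=12 (area = (24/2)·12.000²·sin(360°/24) = 447.24 mm²); (rotated 75° about Z; rotation is an isometry so areas/perimeters/island counts are preserved). Overall, the cross-section is a single solid region. Net area = 447.24 mm².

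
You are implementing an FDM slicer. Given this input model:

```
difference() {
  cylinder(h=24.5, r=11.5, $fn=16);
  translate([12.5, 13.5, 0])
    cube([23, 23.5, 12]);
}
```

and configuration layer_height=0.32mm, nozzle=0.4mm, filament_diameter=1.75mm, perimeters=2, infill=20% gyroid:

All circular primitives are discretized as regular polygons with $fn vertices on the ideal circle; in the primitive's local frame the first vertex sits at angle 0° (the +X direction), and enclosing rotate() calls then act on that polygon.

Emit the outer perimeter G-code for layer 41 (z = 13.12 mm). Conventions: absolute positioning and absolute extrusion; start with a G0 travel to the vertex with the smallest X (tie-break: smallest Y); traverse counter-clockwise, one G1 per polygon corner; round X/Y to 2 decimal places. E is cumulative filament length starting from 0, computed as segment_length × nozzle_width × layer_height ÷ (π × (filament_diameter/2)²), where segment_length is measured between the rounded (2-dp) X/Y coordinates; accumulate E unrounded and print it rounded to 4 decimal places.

At z = 13.12 mm: the r=11.5 cylinder gives a regular 16-gon of circumradius 11.5 (constant along its height); the cube at (12.5, 13.5) is absent (z outside [0, 12]); Taking the first minus the rest: none of the subtracted shapes is present at this height, so the r=11.5 cylinder is unchanged — 1 connected region. The outline is a single polygon with 16 vertices. Extrusion per mm of travel: 0.4 × 0.32 / (π × 0.875²) = 0.053216. Accumulating E over each segment gives final E = 3.8196.

G0 X-11.50 Y0.00 Z13.12
G1 X-10.62 Y-4.40 E0.2388
G1 X-8.13 Y-8.13 E0.4774
G1 X-4.40 Y-10.62 E0.7161
G1 X0.00 Y-11.50 E0.9549
G1 X4.40 Y-10.62 E1.1937
G1 X8.13 Y-8.13 E1.4323
G1 X10.62 Y-4.40 E1.6710
G1 X11.50 Y0.00 E1.9098
G1 X10.62 Y4.40 E2.1486
G1 X8.13 Y8.13 E2.3872
G1 X4.40 Y10.62 E2.6259
G1 X0.00 Y11.50 E2.8647
G1 X-4.40 Y10.62 E3.1035
G1 X-8.13 Y8.13 E3.3421
G1 X-10.62 Y4.40 E3.5808
G1 X-11.50 Y0.00 E3.8196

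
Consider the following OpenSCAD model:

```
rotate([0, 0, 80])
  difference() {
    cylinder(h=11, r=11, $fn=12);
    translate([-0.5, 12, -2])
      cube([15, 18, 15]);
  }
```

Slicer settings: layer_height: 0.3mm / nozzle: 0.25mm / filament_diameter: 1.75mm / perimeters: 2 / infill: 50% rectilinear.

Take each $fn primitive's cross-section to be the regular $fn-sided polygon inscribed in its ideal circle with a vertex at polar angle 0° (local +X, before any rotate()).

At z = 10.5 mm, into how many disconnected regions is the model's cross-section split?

At z = 10.5 mm: the cylinder: section is a regular 12-gon, circumradius r=11; the cube at (-0.5, 12) is present — its section is the full 15×18 rectangle; Subtracting the remaining from the first: starting from the r=11 cylinder, the 15×18 cube at (-0.5, 12) misses the remaining region (no effect) — 1 connected region; (whole slice rotated 80° about Z — lengths, areas and connectivity unchanged). The result has 1 disconnected region.

1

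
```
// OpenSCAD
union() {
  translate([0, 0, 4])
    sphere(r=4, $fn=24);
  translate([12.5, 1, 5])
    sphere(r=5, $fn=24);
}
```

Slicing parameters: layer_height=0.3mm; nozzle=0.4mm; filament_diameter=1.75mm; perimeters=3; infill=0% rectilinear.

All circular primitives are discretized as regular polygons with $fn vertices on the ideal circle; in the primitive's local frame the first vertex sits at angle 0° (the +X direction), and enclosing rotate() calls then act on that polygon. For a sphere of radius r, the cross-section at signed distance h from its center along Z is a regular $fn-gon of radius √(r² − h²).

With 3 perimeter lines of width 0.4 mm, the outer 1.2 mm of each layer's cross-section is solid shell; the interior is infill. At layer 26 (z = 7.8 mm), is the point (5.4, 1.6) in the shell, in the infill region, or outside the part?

outside

At z = 7.8 mm: the sphere: section is a regular 24-gon, circumradius = √(r²−h²) = √(4²−3.8²) = 1.249; the r=5 sphere at (12.5, 1) contributes a regular 24-gon of circumradius √(5²−2.8²) = 4.142; Merging all regions: the 2 present regions are separate (no shared area or edge), so areas and boundary lengths simply add and each stays a separate island — 2 connected regions. Overall, the cross-section has 2 separate islands. The nearest boundary edge runs (8.36, 1.00)→(8.50, 2.07); distance from the point to it = 3.01 mm. The point is not inside any of the regions above, so it lies outside the cross-section (3.01 mm from the nearest boundary).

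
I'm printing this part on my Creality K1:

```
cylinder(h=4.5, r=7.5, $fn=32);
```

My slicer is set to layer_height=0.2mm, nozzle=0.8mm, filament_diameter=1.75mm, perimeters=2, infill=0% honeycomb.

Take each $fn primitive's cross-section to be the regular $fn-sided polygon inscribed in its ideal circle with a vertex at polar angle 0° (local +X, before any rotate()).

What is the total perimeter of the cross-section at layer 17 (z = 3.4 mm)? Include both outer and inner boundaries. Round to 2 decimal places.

At z = 3.4 mm: the r=7.5 cylinder gives a regular 32-gon of circumradius 7.5 (constant along its height) (perimeter = 2·32·7.500·sin(180°/32) = 47.05 mm). Overall, the cross-section is a single solid region. Total boundary length (outer) = 47.05 mm.

47.05 mm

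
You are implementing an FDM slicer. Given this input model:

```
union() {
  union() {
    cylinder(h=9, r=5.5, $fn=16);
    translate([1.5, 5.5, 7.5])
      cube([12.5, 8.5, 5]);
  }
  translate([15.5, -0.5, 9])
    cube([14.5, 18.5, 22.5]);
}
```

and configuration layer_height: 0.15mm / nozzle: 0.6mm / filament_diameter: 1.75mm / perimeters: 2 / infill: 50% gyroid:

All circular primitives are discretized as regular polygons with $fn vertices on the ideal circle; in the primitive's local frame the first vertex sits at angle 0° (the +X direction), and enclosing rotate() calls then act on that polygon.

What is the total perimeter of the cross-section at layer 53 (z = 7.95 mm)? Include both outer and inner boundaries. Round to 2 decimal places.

At z = 7.95 mm: the cylinder: section is a regular 16-gon, circumradius r=5.5 (perimeter = 2·16·5.500·sin(180°/16) = 34.34 mm); the cube at (1.5, 5.5) is present — its section is the full 12.5×8.5 rectangle (perimeter 42.00 mm); Taking the union: the 2 present regions are separate (no shared area or edge), so areas and boundary lengths simply add and each stays a separate island — boundary = 76.34 mm; the cube at (15.5, -0.5) does not reach this height (z outside [9, 31.5]); Taking the union: only that combined region is present, so the union is just that shape — boundary = 76.34 mm. Overall, the cross-section has 2 separate islands. Total boundary length (outer) = 76.34 mm.

76.34 mm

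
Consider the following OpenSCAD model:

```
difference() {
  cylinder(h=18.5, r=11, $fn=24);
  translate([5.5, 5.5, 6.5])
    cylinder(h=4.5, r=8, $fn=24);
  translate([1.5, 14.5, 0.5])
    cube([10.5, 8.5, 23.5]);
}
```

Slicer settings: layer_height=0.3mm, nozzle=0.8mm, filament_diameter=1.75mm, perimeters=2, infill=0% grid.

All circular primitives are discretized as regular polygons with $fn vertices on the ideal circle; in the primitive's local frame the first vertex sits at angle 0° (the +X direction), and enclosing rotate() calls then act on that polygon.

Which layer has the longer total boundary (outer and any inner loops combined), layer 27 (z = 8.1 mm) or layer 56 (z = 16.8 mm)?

layer 27 (z = 8.1 mm)

Layer 27 (z = 8.1): the cylinder: section is a regular 24-gon, circumradius r=11 (perimeter = 2·24·11.000·sin(180°/24) = 68.92 mm); the cylinder at (5.5, 5.5): section is a regular 24-gon, circumradius r=8 (perimeter = 2·24·8.000·sin(180°/24) = 50.12 mm); the cube at (1.5, 14.5) (footprint 10.5×8.5) is included at this height (perimeter 38.00 mm); Subtracting the remaining from the first: starting from the r=11 cylinder, the r=8 cylinder at (5.5, 5.5) partially overlaps it — only the 132.78 mm² overlap (of its 198.77 mm²) is removed, clipping the outline; the 10.5×8.5 cube at (1.5, 14.5) misses the remaining region (no effect) — boundary = 75.63 mm. So its perimeter = 75.63 mm. Layer 56 (z = 16.8): the r=11 cylinder contributes a regular 24-gon of circumradius 11 (perimeter = 2·24·11.000·sin(180°/24) = 68.92 mm); the cylinder at (5.5, 5.5) does not reach this height (z outside [6.5, 11]); the cube at (1.5, 14.5) (footprint 10.5×8.5) is included at this height (perimeter 38.00 mm); After the difference (first − rest): starting from the r=11 cylinder, the 10.5×8.5 cube at (1.5, 14.5) misses the remaining region (no effect) — boundary = 68.92 mm. So its perimeter = 68.92 mm. Layer 27 is larger (75.63 vs 68.92 mm).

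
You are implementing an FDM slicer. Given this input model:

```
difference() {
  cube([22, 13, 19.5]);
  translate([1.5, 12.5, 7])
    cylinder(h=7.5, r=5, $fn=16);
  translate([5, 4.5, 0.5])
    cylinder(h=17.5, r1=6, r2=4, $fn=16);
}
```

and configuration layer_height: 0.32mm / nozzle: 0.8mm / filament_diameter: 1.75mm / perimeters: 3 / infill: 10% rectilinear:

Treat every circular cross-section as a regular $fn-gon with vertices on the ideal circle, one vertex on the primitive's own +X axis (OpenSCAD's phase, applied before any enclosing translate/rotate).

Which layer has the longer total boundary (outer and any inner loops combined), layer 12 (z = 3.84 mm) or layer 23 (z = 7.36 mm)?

layer 12 (z = 3.84 mm)

Layer 12 (z = 3.84): the cube (footprint 22×13) is included at this height (perimeter 70.00 mm); the cylinder at (1.5, 12.5) is absent (z outside [7, 14.5]); the cone at (5, 4.5) contributes a regular 16-gon of circumradius 5.618 (interpolated between r1=6 and r2=4 at t=0.191) (perimeter = 2·16·5.618·sin(180°/16) = 35.07 mm); After the difference (first − rest): starting from the 22×13 cube, the cone at (5, 4.5) partially overlaps it — only the 90.24 mm² overlap (of its 96.64 mm²) is removed, clipping the outline — boundary = 81.90 mm. So its perimeter = 81.90 mm. Layer 23 (z = 7.36): the 22×13 cube contributes its full rectangle (perimeter 70.00 mm); the cylinder at (1.5, 12.5): section is a regular 16-gon, circumradius r=5 (perimeter = 2·16·5.000·sin(180°/16) = 31.21 mm); the cone at (5, 4.5) contributes a regular 16-gon of circumradius 5.216 (interpolated between r1=6 and r2=4 at t=0.392) (perimeter = 2·16·5.216·sin(180°/16) = 32.56 mm); After the difference (first − rest): starting from the 22×13 cube, the r=5 cylinder at (1.5, 12.5) partially overlaps it — only the 29.64 mm² overlap (of its 76.54 mm²) is removed, clipping the outline; the cone at (5, 4.5) partially overlaps it — only the 76.19 mm² overlap (of its 83.29 mm²) is removed, clipping the outline — boundary = 75.73 mm. So its perimeter = 75.73 mm. Layer 12 is larger (81.90 vs 75.73 mm).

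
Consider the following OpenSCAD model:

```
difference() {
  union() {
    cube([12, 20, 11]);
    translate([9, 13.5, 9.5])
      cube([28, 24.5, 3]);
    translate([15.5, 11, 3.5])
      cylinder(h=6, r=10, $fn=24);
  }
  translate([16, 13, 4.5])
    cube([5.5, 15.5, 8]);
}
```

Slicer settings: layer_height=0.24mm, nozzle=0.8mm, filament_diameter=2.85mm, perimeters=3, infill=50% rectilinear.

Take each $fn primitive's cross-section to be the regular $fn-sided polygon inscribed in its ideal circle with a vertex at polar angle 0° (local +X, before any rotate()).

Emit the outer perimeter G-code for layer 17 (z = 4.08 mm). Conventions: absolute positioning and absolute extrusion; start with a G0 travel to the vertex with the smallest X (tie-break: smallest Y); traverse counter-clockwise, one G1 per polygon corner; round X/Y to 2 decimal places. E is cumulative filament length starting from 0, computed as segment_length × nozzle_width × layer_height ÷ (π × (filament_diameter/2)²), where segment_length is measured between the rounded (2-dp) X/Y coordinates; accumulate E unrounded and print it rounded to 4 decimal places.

At z = 4.08 mm: the 12×20 cube contributes its full rectangle; the cube at (9, 13.5) is absent (z outside [9.5, 12.5]); the cylinder at (15.5, 11): section is a regular 24-gon, circumradius r=10; Merging all regions: the regions partially overlap (shared area 87.04 mm²), so overlapping operands fuse into one piece — 1 connected region; the cube at (16, 13) is not intersected at this z (z outside [4.5, 12.5]); Taking the first minus the rest: none of the subtracted shapes is present at this height, so the result so far is unchanged — 1 connected region. The outline is a single polygon with 20 vertices. Extrusion per mm of travel: 0.8 × 0.24 / (π × 1.425²) = 0.030097. Accumulating E over each segment gives final E = 2.5371.

G0 X0.00 Y0.00 Z4.08
G1 X12.00 Y0.00 E0.3612
G1 X12.00 Y1.72 E0.4129
G1 X12.91 Y1.34 E0.4426
G1 X15.50 Y1.00 E0.5212
G1 X18.09 Y1.34 E0.5998
G1 X20.50 Y2.34 E0.6784
G1 X22.57 Y3.93 E0.7569
G1 X24.16 Y6.00 E0.8355
G1 X25.16 Y8.41 E0.9140
G1 X25.50 Y11.00 E0.9926
G1 X25.16 Y13.59 E1.0713
G1 X24.16 Y16.00 E1.1498
G1 X22.57 Y18.07 E1.2284
G1 X20.50 Y19.66 E1.3069
G1 X18.09 Y20.66 E1.3854
G1 X15.50 Y21.00 E1.4641
G1 X12.91 Y20.66 E1.5427
G1 X11.32 Y20.00 E1.5945
G1 X0.00 Y20.00 E1.9352
G1 X0.00 Y0.00 E2.5371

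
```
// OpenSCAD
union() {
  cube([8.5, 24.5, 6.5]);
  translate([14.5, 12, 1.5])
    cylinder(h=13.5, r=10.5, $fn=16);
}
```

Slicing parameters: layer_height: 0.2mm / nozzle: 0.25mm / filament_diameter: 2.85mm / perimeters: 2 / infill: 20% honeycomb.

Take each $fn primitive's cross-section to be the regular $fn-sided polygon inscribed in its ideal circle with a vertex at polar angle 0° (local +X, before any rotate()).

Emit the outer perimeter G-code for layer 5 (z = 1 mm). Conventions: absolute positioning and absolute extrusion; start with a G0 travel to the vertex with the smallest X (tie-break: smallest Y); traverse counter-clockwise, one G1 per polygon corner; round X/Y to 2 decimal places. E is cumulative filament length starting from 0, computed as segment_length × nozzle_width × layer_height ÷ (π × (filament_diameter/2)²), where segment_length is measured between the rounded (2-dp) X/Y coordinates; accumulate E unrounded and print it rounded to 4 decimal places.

At z = 1 mm: the cube is present — its section is the full 8.5×24.5 rectangle; the cylinder at (14.5, 12) does not reach this height (z outside [1.5, 15]); Combining (union): only the 8.5×24.5 cube is present, so the union is just that shape — 1 connected region. The outline is a single polygon with 4 vertices. Extrusion per mm of travel: 0.25 × 0.2 / (π × 1.425²) = 0.007838. Accumulating E over each segment gives final E = 0.5173.

G0 X0.00 Y0.00 Z1.00
G1 X8.50 Y0.00 E0.0666
G1 X8.50 Y24.50 E0.2586
G1 X0.00 Y24.50 E0.3253
G1 X0.00 Y0.00 E0.5173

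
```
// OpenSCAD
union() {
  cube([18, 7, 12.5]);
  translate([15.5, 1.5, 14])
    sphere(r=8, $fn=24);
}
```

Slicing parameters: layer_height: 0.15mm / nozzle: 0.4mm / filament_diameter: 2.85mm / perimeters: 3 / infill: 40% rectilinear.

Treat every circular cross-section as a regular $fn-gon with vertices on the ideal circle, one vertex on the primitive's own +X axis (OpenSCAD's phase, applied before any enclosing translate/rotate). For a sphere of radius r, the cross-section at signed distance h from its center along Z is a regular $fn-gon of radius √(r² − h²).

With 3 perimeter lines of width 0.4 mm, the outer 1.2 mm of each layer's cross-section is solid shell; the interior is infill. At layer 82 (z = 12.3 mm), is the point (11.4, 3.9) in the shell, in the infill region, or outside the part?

infill

At z = 12.3 mm: the cube (footprint 18×7) is included at this height; the r=8 sphere at (15.5, 1.5) contributes a regular 24-gon of circumradius √(8²−1.7²) = 7.817; Taking the union: the regions partially overlap (shared area 67.93 mm²), so overlapping operands fuse into one piece — 1 connected region. Overall, the cross-section is a single solid region. The nearest boundary edge runs (0.00, 7.00)→(9.95, 7.00); distance from the point to it = 3.42 mm. The point is inside the cross-section and 3.42 mm from the nearest boundary — more than the 1.2 mm shell width (3 × 0.4), so it's in the infill interior.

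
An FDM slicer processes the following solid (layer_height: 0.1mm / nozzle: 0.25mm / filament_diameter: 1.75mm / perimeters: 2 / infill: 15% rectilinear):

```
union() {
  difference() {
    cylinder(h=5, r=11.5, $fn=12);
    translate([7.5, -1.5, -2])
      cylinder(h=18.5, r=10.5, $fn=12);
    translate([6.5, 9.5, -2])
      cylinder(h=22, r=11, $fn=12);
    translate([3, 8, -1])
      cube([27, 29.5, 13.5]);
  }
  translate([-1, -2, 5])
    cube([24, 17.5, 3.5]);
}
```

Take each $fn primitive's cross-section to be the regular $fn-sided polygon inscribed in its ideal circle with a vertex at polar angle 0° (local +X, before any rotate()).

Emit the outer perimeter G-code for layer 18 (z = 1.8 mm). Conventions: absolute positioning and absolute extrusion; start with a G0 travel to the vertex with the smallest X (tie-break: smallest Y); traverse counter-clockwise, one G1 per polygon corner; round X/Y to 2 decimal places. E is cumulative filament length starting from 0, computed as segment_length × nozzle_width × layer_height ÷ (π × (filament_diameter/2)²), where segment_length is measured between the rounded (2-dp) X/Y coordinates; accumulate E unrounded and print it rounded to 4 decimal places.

G0 X-11.50 Y0.00 Z1.80
G1 X-9.96 Y-5.75 E0.0619
G1 X-5.75 Y-9.96 E0.1238
G1 X0.00 Y-11.50 E0.1856
G1 X2.82 Y-10.75 E0.2160
G1 X2.25 Y-10.59 E0.2221
G1 X-1.59 Y-6.75 E0.2786
G1 X-3.00 Y-1.50 E0.3351
G1 X-1.84 Y2.82 E0.3815
G1 X-3.03 Y4.00 E0.3990
G1 X-4.50 Y9.50 E0.4581
G1 X-4.27 Y10.36 E0.4674
G1 X-5.75 Y9.96 E0.4833
G1 X-9.96 Y5.75 E0.5452
G1 X-11.50 Y0.00 E0.6071

At z = 1.8 mm: the cylinder: section is a regular 12-gon, circumradius r=11.5; the r=10.5 cylinder at (7.5, -1.5) contributes a regular 12-gon of circumradius 10.5; the r=11 cylinder at (6.5, 9.5) contributes a regular 12-gon of circumradius 11; the cube at (3, 8) (footprint 27×29.5) is included at this height; Subtracting the remaining from the first: starting from the r=11.5 cylinder, the r=10.5 cylinder at (7.5, -1.5) partially overlaps it — only the 201.32 mm² overlap (of its 330.75 mm²) is removed, clipping the outline; the r=11 cylinder at (6.5, 9.5) partially overlaps it — only the 46.63 mm² overlap (of its 363.00 mm²) is removed, clipping the outline; the 27×29.5 cube at (3, 8) misses the remaining region (no effect) — 1 connected region; the cube at (-1, -2) does not reach this height (z outside [5, 8.5]); Combining (union): only the result so far is present, so the union is just that shape — 1 connected region. The outline is a single polygon with 14 vertices. Extrusion per mm of travel: 0.25 × 0.1 / (π × 0.875²) = 0.010394. Accumulating E over each segment gives final E = 0.6071.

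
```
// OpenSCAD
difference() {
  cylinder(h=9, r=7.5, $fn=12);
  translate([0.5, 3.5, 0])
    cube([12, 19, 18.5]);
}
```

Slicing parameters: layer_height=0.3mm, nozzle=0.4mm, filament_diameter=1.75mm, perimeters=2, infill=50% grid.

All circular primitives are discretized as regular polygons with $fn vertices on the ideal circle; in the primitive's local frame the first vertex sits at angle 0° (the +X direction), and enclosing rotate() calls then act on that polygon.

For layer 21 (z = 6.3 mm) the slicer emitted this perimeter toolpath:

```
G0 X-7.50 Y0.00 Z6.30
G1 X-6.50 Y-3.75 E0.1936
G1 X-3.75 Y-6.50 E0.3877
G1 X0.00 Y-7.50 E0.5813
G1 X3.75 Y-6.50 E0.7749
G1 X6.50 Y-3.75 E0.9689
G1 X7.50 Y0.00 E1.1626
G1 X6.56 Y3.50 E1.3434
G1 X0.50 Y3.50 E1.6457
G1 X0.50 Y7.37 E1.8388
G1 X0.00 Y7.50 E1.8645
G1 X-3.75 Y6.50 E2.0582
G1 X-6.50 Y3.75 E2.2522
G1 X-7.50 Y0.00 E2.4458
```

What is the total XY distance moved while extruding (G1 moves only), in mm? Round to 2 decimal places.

49.02 mm

Sum the Euclidean lengths of each G1 segment: total = 49.02 mm.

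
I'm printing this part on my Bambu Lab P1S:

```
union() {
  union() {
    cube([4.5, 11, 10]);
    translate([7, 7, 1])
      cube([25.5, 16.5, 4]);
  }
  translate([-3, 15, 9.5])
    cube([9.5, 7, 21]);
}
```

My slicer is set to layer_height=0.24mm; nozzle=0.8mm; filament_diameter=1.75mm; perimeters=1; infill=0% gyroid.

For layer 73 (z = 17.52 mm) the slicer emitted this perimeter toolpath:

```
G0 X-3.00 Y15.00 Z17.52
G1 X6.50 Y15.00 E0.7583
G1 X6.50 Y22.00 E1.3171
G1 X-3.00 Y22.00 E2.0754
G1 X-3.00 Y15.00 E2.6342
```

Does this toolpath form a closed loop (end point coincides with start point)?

Start point (G0): (-3.00, 15.00). End point (last G1): the path returns to the start — closed.

yes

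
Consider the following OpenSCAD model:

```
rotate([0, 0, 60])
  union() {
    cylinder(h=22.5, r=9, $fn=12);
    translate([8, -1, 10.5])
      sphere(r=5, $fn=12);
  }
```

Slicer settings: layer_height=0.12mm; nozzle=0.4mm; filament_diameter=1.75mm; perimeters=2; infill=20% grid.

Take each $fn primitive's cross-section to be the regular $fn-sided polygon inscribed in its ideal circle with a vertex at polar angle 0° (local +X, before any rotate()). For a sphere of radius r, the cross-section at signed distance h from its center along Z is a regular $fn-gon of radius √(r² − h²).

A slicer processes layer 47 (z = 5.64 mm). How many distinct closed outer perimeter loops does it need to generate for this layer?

At z = 5.64 mm: the cylinder: section is a regular 12-gon, circumradius r=9; the sphere at (8, -1): section is a regular 12-gon, circumradius = √(r²−h²) = √(5²−4.86²) = 1.175; Merging all regions: the regions partially overlap (shared area 3.58 mm²), so overlapping operands fuse into one piece — 1 connected region; (rotated 60° about Z; rotation is an isometry so areas/perimeters/island counts are preserved). The result has 1 disconnected region.

1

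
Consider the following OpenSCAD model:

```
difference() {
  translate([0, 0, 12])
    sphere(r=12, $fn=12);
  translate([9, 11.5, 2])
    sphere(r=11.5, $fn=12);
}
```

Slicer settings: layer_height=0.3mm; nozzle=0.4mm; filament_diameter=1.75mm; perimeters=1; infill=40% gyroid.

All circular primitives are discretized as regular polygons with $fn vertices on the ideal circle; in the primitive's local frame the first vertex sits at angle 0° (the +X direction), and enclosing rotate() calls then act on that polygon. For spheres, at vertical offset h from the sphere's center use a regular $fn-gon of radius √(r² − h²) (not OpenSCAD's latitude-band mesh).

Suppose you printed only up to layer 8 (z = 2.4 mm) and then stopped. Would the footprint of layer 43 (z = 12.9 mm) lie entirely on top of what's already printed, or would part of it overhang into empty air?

part overhangs

Compare the two slices. At z = 2.4: the sphere: section is a regular 12-gon, circumradius = √(r²−h²) = √(12²−9.6²) = 7.200 (area = (12/2)·7.200²·sin(360°/12) = 155.52 mm²); the r=11.5 sphere at (9, 11.5) slices to a regular 12-gon of circumradius 11.493 (√(r²−h²) with h=0.4 from center) (area = (12/2)·11.493²·sin(360°/12) = 396.27 mm²); After the difference (first − rest): starting from the r=12 sphere (155.52 mm²), the r=11.5 sphere at (9, 11.5) partially overlaps it — only the 26.46 mm² overlap (of its 396.27 mm²) is removed, clipping the outline — area = 129.06 mm². At z = 12.9: the sphere: section is a regular 12-gon, circumradius = √(r²−h²) = √(12²−0.9²) = 11.966 (area = (12/2)·11.966²·sin(360°/12) = 429.57 mm²); the sphere at (9, 11.5): section is a regular 12-gon, circumradius = √(r²−h²) = √(11.5²−10.9²) = 3.666 (area = (12/2)·3.666²·sin(360°/12) = 40.32 mm²); Subtracting the remaining from the first: starting from the r=12 sphere (429.57 mm²), the r=11.5 sphere at (9, 11.5) partially overlaps it — only the 1.71 mm² overlap (of its 40.32 mm²) is removed, clipping the outline — area = 427.86 mm². Checking containment: at z = 12.9 the cross-section extends beyond the z = 2.4 cross-section by about 298.80 mm².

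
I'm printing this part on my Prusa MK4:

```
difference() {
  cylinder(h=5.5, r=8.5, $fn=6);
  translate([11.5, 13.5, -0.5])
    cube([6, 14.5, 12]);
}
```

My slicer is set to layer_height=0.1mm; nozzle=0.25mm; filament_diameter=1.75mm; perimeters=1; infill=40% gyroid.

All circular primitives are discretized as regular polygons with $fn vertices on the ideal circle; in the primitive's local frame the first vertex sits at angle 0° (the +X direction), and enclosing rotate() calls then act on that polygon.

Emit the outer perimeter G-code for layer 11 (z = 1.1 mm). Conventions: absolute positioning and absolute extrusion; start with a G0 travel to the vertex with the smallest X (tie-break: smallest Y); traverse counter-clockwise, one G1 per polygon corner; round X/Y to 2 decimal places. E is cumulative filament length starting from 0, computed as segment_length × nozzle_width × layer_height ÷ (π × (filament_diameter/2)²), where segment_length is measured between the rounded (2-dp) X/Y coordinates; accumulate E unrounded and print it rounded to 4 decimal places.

G0 X-8.50 Y0.00 Z1.10
G1 X-4.25 Y-7.36 E0.0883
G1 X4.25 Y-7.36 E0.1767
G1 X8.50 Y0.00 E0.2650
G1 X4.25 Y7.36 E0.3534
G1 X-4.25 Y7.36 E0.4417
G1 X-8.50 Y0.00 E0.5300

At z = 1.1 mm: the r=8.5 cylinder contributes a regular 6-gon of circumradius 8.5; the 6×14.5 cube at (11.5, 13.5) contributes its full rectangle; After the difference (first − rest): starting from the r=8.5 cylinder, the 6×14.5 cube at (11.5, 13.5) misses the remaining region (no effect) — 1 connected region. The outline is a single polygon with 6 vertices. Extrusion per mm of travel: 0.25 × 0.1 / (π × 0.875²) = 0.010394. Accumulating E over each segment gives final E = 0.5300.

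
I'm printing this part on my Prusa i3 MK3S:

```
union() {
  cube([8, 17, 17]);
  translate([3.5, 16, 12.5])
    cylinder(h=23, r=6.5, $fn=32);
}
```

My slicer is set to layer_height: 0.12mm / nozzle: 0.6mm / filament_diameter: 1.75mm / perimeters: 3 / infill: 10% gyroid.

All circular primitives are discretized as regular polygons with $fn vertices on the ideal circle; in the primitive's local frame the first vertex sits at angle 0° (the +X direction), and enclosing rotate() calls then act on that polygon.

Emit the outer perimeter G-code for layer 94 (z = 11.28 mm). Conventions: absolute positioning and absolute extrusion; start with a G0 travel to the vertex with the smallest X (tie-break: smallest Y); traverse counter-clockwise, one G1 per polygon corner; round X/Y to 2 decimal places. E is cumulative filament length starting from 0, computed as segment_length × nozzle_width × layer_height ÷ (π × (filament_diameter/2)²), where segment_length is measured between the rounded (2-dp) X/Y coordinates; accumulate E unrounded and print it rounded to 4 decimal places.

G0 X0.00 Y0.00 Z11.28
G1 X8.00 Y0.00 E0.2395
G1 X8.00 Y17.00 E0.7484
G1 X0.00 Y17.00 E0.9878
G1 X0.00 Y0.00 E1.4967

At z = 11.28 mm: the 8×17 cube contributes its full rectangle; the cylinder at (3.5, 16) does not reach this height (z outside [12.5, 35.5]); Taking the union: only the 8×17 cube is present, so the union is just that shape — 1 connected region. The outline is a single polygon with 4 vertices. Extrusion per mm of travel: 0.6 × 0.12 / (π × 0.875²) = 0.029934. Accumulating E over each segment gives final E = 1.4967.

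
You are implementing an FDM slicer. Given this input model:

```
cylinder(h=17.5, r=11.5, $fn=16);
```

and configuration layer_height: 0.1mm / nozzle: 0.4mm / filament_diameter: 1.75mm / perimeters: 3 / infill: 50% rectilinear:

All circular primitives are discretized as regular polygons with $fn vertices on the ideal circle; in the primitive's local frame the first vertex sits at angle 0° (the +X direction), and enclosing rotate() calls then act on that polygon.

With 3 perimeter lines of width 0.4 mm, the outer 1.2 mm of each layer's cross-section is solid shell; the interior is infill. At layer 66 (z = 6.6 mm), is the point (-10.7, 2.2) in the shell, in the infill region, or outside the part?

At z = 6.6 mm: the cylinder: section is a regular 16-gon, circumradius r=11.5. Overall, the cross-section is a single solid region. The nearest boundary edge runs (-10.62, 4.40)→(-11.50, 0.00); distance from the point to it = 0.36 mm. The point is inside the cross-section, 0.36 mm from the nearest boundary — within the 1.2 mm shell band (3 × 0.4).

shell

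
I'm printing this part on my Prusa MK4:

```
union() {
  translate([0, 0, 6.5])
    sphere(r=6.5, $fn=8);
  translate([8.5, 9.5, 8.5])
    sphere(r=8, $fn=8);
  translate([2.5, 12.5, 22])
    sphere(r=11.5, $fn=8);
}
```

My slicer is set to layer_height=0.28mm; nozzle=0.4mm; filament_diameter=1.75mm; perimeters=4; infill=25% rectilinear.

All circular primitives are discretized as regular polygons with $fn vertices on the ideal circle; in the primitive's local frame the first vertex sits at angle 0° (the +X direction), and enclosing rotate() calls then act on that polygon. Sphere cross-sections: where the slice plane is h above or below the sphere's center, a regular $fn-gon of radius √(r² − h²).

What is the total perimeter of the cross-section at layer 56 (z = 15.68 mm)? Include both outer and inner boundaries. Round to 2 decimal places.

59.72 mm

At z = 15.68 mm: the sphere is not intersected at this z (|z−center|=9.180 > r=6.5); the r=8 sphere at (8.5, 9.5) contributes a regular 8-gon of circumradius √(8²−7.18²) = 3.528 (perimeter = 2·8·3.528·sin(180°/8) = 21.60 mm); the r=11.5 sphere at (2.5, 12.5) contributes a regular 8-gon of circumradius √(11.5²−6.32²) = 9.608 (perimeter = 2·8·9.608·sin(180°/8) = 58.83 mm); Merging all regions: the regions partially overlap (shared area 31.15 mm²), so the edge portions inside another operand are dropped and the merged outline is re-measured after clipping — boundary = 59.72 mm. Overall, the cross-section is a single solid region. Total boundary length (outer) = 59.72 mm.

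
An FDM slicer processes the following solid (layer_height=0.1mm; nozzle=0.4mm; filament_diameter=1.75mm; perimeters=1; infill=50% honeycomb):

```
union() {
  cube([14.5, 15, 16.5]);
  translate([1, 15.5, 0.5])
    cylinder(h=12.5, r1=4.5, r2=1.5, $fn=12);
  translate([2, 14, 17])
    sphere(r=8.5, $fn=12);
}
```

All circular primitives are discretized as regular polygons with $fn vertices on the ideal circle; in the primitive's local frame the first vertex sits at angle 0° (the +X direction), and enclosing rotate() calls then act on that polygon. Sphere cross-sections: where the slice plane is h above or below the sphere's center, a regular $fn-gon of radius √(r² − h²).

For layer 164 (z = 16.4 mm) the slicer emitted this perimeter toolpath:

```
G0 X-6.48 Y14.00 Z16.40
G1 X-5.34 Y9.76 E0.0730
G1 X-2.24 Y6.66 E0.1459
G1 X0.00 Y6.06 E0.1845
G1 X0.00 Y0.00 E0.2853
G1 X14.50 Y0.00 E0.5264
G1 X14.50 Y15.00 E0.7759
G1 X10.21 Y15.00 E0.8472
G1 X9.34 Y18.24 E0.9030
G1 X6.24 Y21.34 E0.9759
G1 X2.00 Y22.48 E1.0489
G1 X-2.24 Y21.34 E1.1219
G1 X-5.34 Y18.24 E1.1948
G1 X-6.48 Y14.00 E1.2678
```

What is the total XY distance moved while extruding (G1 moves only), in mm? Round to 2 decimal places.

76.24 mm

Sum the Euclidean lengths of each G1 segment: total = 76.24 mm.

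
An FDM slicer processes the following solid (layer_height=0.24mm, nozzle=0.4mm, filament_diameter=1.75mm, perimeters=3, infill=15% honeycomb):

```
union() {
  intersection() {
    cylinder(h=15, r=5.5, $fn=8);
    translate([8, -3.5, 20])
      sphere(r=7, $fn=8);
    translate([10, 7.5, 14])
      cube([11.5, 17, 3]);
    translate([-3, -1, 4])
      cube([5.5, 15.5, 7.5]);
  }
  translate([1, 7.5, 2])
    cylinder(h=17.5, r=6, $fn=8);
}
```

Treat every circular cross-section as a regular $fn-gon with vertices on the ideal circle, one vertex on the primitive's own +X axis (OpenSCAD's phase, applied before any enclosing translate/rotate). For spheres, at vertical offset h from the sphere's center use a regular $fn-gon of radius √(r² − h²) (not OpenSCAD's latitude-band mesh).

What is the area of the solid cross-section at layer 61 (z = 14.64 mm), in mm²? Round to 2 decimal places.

101.82 mm²

At z = 14.64 mm: the r=5.5 cylinder contributes a regular 8-gon of circumradius 5.5 (area = (8/2)·5.500²·sin(360°/8) = 85.56 mm²); the r=7 sphere at (8, -3.5) slices to a regular 8-gon of circumradius 4.502 (√(r²−h²) with h=5.36 from center) (area = (8/2)·4.502²·sin(360°/8) = 57.33 mm²); the cube at (10, 7.5) is present — its section is the full 11.5×17 rectangle (area 195.50 mm²); the cube at (-3, -1) is not intersected at this z (z outside [4, 11.5]); After intersecting: at least one operand is absent at this height, so nothing remains; the r=6 cylinder at (1, 7.5) contributes a regular 8-gon of circumradius 6 (area = (8/2)·6.000²·sin(360°/8) = 101.82 mm²); Merging all regions: only the r=6 cylinder at (1, 7.5) is present, so the union is just that shape — area = 101.82 mm². Overall, the cross-section is a single solid region. Net area = 101.82 mm².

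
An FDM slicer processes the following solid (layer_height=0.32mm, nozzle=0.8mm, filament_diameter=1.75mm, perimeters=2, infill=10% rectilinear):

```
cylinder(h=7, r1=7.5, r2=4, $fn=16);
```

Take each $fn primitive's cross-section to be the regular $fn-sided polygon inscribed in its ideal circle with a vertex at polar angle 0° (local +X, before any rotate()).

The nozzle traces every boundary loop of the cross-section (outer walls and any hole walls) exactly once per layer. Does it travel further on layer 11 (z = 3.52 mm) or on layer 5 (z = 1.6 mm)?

Layer 11 (z = 3.52): the cone (r1=7.5→r2=4) has section circumradius 5.740 here — a regular 16-gon (perimeter = 2·16·5.740·sin(180°/16) = 35.83 mm). So its perimeter = 35.83 mm. Layer 5 (z = 1.6): the cone (r1=7.5→r2=4) has section circumradius 6.700 here — a regular 16-gon (perimeter = 2·16·6.700·sin(180°/16) = 41.83 mm). So its perimeter = 41.83 mm. Layer 5 is larger (41.83 vs 35.83 mm).

layer 5 (z = 1.6 mm)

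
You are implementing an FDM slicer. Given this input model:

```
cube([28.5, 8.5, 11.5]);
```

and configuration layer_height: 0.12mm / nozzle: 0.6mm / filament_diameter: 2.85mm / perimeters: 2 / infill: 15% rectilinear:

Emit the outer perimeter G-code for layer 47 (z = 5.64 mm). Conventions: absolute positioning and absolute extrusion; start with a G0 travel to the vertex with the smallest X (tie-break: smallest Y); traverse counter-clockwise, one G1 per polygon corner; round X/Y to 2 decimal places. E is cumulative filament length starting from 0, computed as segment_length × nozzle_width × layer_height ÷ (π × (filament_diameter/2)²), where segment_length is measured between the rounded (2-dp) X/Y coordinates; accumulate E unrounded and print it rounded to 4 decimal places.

G0 X0.00 Y0.00 Z5.64
G1 X28.50 Y0.00 E0.3217
G1 X28.50 Y8.50 E0.4176
G1 X0.00 Y8.50 E0.7393
G1 X0.00 Y0.00 E0.8352

At z = 5.64 mm: the cube is present — its section is the full 28.5×8.5 rectangle. The outline is a single polygon with 4 vertices. Extrusion per mm of travel: 0.6 × 0.12 / (π × 1.425²) = 0.011286. Accumulating E over each segment gives final E = 0.8352.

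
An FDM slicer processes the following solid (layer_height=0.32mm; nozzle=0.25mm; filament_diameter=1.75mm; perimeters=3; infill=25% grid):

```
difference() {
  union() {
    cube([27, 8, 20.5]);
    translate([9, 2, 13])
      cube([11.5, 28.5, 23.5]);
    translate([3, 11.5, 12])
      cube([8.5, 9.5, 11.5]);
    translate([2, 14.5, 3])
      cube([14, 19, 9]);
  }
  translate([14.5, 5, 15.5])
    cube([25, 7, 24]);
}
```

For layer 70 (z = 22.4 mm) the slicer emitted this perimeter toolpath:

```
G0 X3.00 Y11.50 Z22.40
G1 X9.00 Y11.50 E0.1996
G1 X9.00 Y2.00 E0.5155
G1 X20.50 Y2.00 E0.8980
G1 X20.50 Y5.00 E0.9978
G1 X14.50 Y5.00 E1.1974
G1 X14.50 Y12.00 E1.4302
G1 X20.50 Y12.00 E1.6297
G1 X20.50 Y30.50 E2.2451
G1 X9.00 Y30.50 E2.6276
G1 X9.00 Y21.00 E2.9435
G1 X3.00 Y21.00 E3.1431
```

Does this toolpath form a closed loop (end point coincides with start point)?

Start point (G0): (3.00, 11.50). End point (last G1): the path does not return to the start — open.

no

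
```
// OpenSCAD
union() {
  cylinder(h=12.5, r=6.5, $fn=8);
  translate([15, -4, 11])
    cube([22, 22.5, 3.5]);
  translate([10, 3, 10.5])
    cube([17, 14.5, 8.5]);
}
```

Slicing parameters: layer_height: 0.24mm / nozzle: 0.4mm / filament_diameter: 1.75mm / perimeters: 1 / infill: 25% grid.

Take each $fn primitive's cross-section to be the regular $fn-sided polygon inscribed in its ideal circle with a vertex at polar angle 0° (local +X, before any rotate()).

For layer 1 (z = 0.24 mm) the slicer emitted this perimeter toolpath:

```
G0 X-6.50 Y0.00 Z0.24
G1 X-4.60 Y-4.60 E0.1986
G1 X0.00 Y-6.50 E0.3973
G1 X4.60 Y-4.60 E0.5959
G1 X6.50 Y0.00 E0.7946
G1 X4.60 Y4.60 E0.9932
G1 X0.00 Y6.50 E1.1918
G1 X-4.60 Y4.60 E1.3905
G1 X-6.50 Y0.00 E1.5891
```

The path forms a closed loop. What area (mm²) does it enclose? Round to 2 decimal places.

Apply the shoelace formula to the sequence of (X, Y) vertices; enclosed area = 119.60 mm².

119.60 mm²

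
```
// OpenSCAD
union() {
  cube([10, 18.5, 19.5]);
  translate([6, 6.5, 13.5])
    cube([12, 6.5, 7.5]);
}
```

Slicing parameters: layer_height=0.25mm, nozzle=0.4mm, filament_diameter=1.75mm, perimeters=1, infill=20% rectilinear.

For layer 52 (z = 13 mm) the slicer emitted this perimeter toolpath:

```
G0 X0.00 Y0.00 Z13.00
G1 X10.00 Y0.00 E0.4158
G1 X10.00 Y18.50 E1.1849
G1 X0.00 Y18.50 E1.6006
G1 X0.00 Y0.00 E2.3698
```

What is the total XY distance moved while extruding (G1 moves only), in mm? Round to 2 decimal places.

57.00 mm

Sum the Euclidean lengths of each G1 segment: total = 57.00 mm.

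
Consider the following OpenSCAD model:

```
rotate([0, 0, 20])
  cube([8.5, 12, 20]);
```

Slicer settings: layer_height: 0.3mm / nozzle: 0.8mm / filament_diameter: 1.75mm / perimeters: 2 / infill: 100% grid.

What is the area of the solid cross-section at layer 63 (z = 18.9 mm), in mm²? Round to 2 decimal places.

102.00 mm²

At z = 18.9 mm: the 8.5×12 cube contributes its full rectangle (area 102.00 mm²); (whole slice rotated 20° about Z — lengths, areas and connectivity unchanged). Overall, the cross-section is a single solid region. Net area = 102.00 mm².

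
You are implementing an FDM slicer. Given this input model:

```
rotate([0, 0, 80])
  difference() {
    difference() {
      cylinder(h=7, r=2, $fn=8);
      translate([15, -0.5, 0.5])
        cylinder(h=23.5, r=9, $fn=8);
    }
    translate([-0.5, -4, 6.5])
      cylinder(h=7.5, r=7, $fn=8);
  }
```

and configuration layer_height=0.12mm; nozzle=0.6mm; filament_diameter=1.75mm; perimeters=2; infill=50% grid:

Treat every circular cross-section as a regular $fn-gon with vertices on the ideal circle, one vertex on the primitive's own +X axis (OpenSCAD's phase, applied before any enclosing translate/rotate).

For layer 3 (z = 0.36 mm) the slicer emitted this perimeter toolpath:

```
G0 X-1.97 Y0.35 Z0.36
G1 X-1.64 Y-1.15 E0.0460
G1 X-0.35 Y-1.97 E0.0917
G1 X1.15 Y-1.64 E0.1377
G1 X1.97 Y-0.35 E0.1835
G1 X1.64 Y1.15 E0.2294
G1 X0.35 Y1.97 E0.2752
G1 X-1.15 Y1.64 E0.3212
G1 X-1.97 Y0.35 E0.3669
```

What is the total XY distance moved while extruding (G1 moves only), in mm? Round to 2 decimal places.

Sum the Euclidean lengths of each G1 segment: total = 12.26 mm.

12.26 mm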